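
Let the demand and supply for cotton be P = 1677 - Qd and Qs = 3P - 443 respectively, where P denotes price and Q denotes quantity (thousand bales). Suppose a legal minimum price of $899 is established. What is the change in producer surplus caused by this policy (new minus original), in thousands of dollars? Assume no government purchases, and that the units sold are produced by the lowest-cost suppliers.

Rearranging demand gives Qd = 1677 - P. Setting quantity demanded equal to quantity supplied, 1677 - P = 3P - 443, gives P* = 530 and Q* = 1147.
Because the floor (899) lies above the market-clearing price, it is binding.
At P = 899: Qd = 1677 - 899 = 778 and Qs = 3·899 - 443 = 2254.
Producer surplus without the control is ½ · (530 - 443/3) · 1147 = 1315609/6.
With the floor, 778 units are sold at 899. The supply price at Q = 778 is 407, so PS = ½ · [(899 - 443/3) + (899 - 407)] · 778 = 1450970/3.
Change in producer surplus = 1450970/3 - 1315609/6 = 264388.5.

264388.5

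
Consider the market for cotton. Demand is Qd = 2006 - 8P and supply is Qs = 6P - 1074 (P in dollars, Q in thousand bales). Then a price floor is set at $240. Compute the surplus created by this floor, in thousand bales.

280

Equilibrium: 2006 - 8P = 6P - 1074, so 3080 = 14P and P* = 220, Q* = 246.
Because the floor (240) lies above the market-clearing price, it is binding.
At P = 240: Qd = 2006 - 8·240 = 86 and Qs = 6·240 - 1074 = 366.
Surplus = Qs - Qd = 366 - 86 = 280.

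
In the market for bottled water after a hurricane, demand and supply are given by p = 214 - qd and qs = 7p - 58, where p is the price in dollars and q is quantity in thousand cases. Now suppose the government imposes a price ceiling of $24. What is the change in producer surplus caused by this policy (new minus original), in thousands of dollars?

-1450

Rearranging demand gives qd = 214 - p. Equilibrium: 214 - p = 7p - 58, so 272 = 8p and p* = 34, q* = 180.
Because the ceiling (24) lies below the market-clearing price, it is binding.
At p = 24: qd = 214 - 24 = 190 and qs = 7·24 - 58 = 110.
Producer surplus without the control is ½ · (34 - 58/7) · 180 = 16200/7.
With the ceiling, producers sell 110 units at 24, so PS = ½ · (24 - 58/7) · 110 = 6050/7.
Change in producer surplus = 6050/7 - 16200/7 = -1450.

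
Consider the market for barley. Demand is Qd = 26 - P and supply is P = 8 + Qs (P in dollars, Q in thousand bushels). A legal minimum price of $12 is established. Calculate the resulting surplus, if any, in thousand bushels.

Rearranging supply gives Qs = P - 8. Without the control the market clears where 26 - P = P - 8, i.e. P* = 17 and Q* = 9.
The floor of 12 is below the equilibrium price 17, so it is not binding; the market clears at P* = 17, Q* = 9.
Since the control does not bind, there is no surplus.

0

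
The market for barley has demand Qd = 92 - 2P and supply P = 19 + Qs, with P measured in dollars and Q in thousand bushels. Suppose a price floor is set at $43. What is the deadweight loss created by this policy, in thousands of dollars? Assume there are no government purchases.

Rearranging supply gives Qs = P - 19. Setting quantity demanded equal to quantity supplied, 92 - 2P = P - 19, gives P* = 37 and Q* = 18.
Since 43 > 37, the floor is binding.
At P = 43: Qd = 92 - 2·43 = 6 and Qs = 43 - 19 = 24.
Quantity traded falls to 6. At Q = 6 the demand price is (92 - 6)/2 = 43 and the supply price is 19 + 6 = 25.
Deadweight loss = ½ · (43 - 25) · (18 - 6) = ½ · 18 · 12 = 108.

108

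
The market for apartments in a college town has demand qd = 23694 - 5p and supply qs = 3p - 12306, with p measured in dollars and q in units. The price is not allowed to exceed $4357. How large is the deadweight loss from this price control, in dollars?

Equilibrium: 23694 - 5p = 3p - 12306, so 36000 = 8p and p* = 4500, q* = 1194.
Since 4357 < 4500, the ceiling is binding.
At p = 4357: qd = 23694 - 5·4357 = 1909 and qs = 3·4357 - 12306 = 765.
Quantity traded falls to 765. At q = 765 the demand price is (23694 - 765)/5 = 4585.8 and the supply price is (12306 + 765)/3 = 4357.
Deadweight loss = ½ · (4585.8 - 4357) · (1194 - 765) = ½ · 228.8 · 429 = 49077.6.

49077.6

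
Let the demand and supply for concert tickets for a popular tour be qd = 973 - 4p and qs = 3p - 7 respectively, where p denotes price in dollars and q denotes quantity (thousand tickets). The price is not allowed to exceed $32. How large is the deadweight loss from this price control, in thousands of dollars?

Setting quantity demanded equal to quantity supplied, 973 - 4p = 3p - 7, gives p* = 140 and q* = 413.
The ceiling of 32 is below the equilibrium price 140, so it binds.
At p = 32: qd = 973 - 4·32 = 845 and qs = 3·32 - 7 = 89.
Quantity traded falls to 89. At q = 89 the demand price is (973 - 89)/4 = 221 and the supply price is (7 + 89)/3 = 32.
Deadweight loss = ½ · (221 - 32) · (413 - 89) = ½ · 189 · 324 = 30618.

30618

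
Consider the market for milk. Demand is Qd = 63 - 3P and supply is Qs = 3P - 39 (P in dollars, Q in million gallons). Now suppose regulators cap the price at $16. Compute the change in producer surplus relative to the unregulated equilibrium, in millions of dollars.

-10.5

Setting quantity demanded equal to quantity supplied, 63 - 3P = 3P - 39, gives P* = 17 and Q* = 12.
Since 16 < 17, the ceiling is binding.
At P = 16: Qd = 63 - 3·16 = 15 and Qs = 3·16 - 39 = 9.
Producer surplus without the control is ½ · (17 - 13) · 12 = 24.
With the ceiling, producers sell 9 units at 16, so PS = ½ · (16 - 13) · 9 = 13.5.
Change in producer surplus = 13.5 - 24 = -10.5.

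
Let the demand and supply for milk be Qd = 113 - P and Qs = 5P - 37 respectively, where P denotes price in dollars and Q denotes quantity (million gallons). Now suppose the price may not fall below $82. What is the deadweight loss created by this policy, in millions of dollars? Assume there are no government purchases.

Without the control the market clears where 113 - P = 5P - 37, i.e. P* = 25 and Q* = 88.
Because the floor (82) lies above the market-clearing price, it is binding.
At P = 82: Qd = 113 - 82 = 31 and Qs = 5·82 - 37 = 373.
Quantity traded falls to 31. At Q = 31 the demand price is 113 - 31 = 82 and the supply price is (37 + 31)/5 = 13.6.
Deadweight loss = ½ · (82 - 13.6) · (88 - 31) = ½ · 68.4 · 57 = 1949.4.

1949.4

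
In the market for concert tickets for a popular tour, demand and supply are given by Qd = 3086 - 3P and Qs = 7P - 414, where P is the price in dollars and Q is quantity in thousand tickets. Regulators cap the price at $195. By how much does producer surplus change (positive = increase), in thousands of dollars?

-231492.5

Without the control the market clears where 3086 - 3P = 7P - 414, i.e. P* = 350 and Q* = 2036.
Because the ceiling (195) lies below the market-clearing price, it is binding.
At P = 195: Qd = 3086 - 3·195 = 2501 and Qs = 7·195 - 414 = 951.
Producer surplus without the control is ½ · (350 - 414/7) · 2036 = 2072648/7.
With the ceiling, producers sell 951 units at 195, so PS = ½ · (195 - 414/7) · 951 = 904401/14.
Change in producer surplus = 904401/14 - 2072648/7 = -231492.5.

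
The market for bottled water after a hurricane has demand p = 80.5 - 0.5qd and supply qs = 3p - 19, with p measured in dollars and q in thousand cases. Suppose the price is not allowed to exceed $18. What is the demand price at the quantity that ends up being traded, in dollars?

63

Rearranging demand gives qd = 161 - 2p. Setting quantity demanded equal to quantity supplied, 161 - 2p = 3p - 19, gives p* = 36 and q* = 89.
The ceiling of 18 is below the equilibrium price 36, so it binds.
At p = 18: qd = 161 - 2·18 = 125 and qs = 3·18 - 19 = 35.
Only 35 units reach the market. On the demand curve, the marginal buyer's willingness to pay at q = 35 is (161 - 35)/2 = 63.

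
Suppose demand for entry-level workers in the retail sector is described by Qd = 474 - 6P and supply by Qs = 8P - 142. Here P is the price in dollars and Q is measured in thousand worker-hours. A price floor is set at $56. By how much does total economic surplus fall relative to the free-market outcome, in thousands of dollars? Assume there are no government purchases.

In a free market, 474 - 6P = 8P - 142 gives the equilibrium P* = 44, Q* = 210.
Since 56 > 44, the floor is binding.
At P = 56: Qd = 474 - 6·56 = 138 and Qs = 8·56 - 142 = 306.
Quantity traded falls to 138. At Q = 138 the demand price is (474 - 138)/6 = 56 and the supply price is (142 + 138)/8 = 35.
Deadweight loss = ½ · (56 - 35) · (210 - 138) = ½ · 21 · 72 = 756.

756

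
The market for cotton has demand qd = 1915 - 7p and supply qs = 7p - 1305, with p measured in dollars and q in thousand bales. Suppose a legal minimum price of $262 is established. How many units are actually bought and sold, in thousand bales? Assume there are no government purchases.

81

Equilibrium: 1915 - 7p = 7p - 1305, so 3220 = 14p and p* = 230, q* = 305.
Because the floor (262) lies above the market-clearing price, it is binding.
At p = 262: qd = 1915 - 7·262 = 81 and qs = 7·262 - 1305 = 529.
The quantity actually transacted is the short side, demand: 81.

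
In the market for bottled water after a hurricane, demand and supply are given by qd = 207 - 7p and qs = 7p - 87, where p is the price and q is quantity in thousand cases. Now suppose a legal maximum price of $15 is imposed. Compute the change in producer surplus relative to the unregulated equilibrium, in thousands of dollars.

In a free market, 207 - 7p = 7p - 87 gives the equilibrium p* = 21, q* = 60.
Since 15 < 21, the ceiling is binding.
At p = 15: qd = 207 - 7·15 = 102 and qs = 7·15 - 87 = 18.
Producer surplus without the control is ½ · (21 - 87/7) · 60 = 1800/7.
With the ceiling, producers sell 18 units at 15, so PS = ½ · (15 - 87/7) · 18 = 162/7.
Change in producer surplus = 162/7 - 1800/7 = -234.

-234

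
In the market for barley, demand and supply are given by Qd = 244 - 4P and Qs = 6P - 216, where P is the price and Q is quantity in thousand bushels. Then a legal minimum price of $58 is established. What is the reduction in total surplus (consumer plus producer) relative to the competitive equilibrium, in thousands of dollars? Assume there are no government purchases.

Setting quantity demanded equal to quantity supplied, 244 - 4P = 6P - 216, gives P* = 46 and Q* = 60.
Since 58 > 46, the floor is binding.
At P = 58: Qd = 244 - 4·58 = 12 and Qs = 6·58 - 216 = 132.
Quantity traded falls to 12. At Q = 12 the demand price is (244 - 12)/4 = 58 and the supply price is (216 + 12)/6 = 38.
Deadweight loss = ½ · (58 - 38) · (60 - 12) = ½ · 20 · 48 = 480.

480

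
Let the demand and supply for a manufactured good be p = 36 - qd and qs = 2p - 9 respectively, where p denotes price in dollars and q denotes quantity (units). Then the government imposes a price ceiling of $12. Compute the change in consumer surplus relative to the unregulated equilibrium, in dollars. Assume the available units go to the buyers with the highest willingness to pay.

27

Rearranging demand gives qd = 36 - p. Setting quantity demanded equal to quantity supplied, 36 - p = 2p - 9, gives p* = 15 and q* = 21.
Because the ceiling (12) lies below the market-clearing price, it is binding.
At p = 12: qd = 36 - 12 = 24 and qs = 2·12 - 9 = 15.
Consumer surplus without the control is ½ · (36 - 15) · 21 = 220.5.
With the ceiling, 15 units are sold at 12 (assume they go to the highest-value buyers). The demand price at q = 15 is 21, so CS = ½ · [(36 - 12) + (21 - 12)] · 15 = 247.5.
Change in consumer surplus = 247.5 - 220.5 = 27.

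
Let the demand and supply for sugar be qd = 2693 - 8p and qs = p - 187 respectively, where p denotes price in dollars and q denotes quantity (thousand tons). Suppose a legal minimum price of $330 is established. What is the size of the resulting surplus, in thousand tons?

90

In a free market, 2693 - 8p = p - 187 gives the equilibrium p* = 320, q* = 133.
Because the floor (330) lies above the market-clearing price, it is binding.
At p = 330: qd = 2693 - 8·330 = 53 and qs = 330 - 187 = 143.
Surplus = qs - qd = 143 - 53 = 90.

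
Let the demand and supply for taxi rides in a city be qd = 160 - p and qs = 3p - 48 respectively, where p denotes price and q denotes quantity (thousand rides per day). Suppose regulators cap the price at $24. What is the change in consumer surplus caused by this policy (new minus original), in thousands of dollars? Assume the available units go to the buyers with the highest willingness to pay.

Setting quantity demanded equal to quantity supplied, 160 - p = 3p - 48, gives p* = 52 and q* = 108.
The ceiling of 24 is below the equilibrium price 52, so it binds.
At p = 24: qd = 160 - 24 = 136 and qs = 3·24 - 48 = 24.
Consumer surplus without the control is ½ · (160 - 52) · 108 = 5832.
With the ceiling, 24 units are sold at 24 (assume they go to the highest-value buyers). The demand price at q = 24 is 136, so CS = ½ · [(160 - 24) + (136 - 24)] · 24 = 2976.
Change in consumer surplus = 2976 - 5832 = -2856.

-2856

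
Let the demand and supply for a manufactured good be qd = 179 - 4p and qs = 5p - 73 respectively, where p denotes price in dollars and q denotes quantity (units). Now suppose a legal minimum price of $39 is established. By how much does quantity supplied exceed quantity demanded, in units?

99

Equilibrium: 179 - 4p = 5p - 73, so 252 = 9p and p* = 28, q* = 67.
The floor of 39 is above the equilibrium price 28, so it binds.
At p = 39: qd = 179 - 4·39 = 23 and qs = 5·39 - 73 = 122.
Surplus = qs - qd = 122 - 23 = 99.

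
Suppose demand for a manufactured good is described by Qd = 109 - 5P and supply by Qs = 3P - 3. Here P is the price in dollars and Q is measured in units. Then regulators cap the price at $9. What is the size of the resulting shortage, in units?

Without the control the market clears where 109 - 5P = 3P - 3, i.e. P* = 14 and Q* = 39.
Because the ceiling (9) lies below the market-clearing price, it is binding.
At P = 9: Qd = 109 - 5·9 = 64 and Qs = 3·9 - 3 = 24.
Shortage = Qd - Qs = 64 - 24 = 40.

40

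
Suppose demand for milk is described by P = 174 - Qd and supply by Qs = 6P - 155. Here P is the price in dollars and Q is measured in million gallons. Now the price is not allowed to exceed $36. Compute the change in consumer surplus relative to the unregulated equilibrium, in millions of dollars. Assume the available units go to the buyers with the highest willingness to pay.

-1507

Rearranging demand gives Qd = 174 - P. Setting quantity demanded equal to quantity supplied, 174 - P = 6P - 155, gives P* = 47 and Q* = 127.
Because the ceiling (36) lies below the market-clearing price, it is binding.
At P = 36: Qd = 174 - 36 = 138 and Qs = 6·36 - 155 = 61.
Consumer surplus without the control is ½ · (174 - 47) · 127 = 8064.5.
With the ceiling, 61 units are sold at 36 (assume they go to the highest-value buyers). The demand price at Q = 61 is 113, so CS = ½ · [(174 - 36) + (113 - 36)] · 61 = 6557.5.
Change in consumer surplus = 6557.5 - 8064.5 = -1507.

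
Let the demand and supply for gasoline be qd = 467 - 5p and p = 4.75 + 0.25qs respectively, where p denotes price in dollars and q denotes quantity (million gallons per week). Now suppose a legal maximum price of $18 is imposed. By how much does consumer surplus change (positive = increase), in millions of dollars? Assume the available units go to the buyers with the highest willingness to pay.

Rearranging supply gives qs = 4p - 19. Setting quantity demanded equal to quantity supplied, 467 - 5p = 4p - 19, gives p* = 54 and q* = 197.
Since 18 < 54, the ceiling is binding.
At p = 18: qd = 467 - 5·18 = 377 and qs = 4·18 - 19 = 53.
Consumer surplus without the control is ½ · (93.4 - 54) · 197 = 3880.9.
With the ceiling, 53 units are sold at 18 (assume they go to the highest-value buyers). The demand price at q = 53 is 82.8, so CS = ½ · [(93.4 - 18) + (82.8 - 18)] · 53 = 3715.3.
Change in consumer surplus = 3715.3 - 3880.9 = -165.6.

-165.6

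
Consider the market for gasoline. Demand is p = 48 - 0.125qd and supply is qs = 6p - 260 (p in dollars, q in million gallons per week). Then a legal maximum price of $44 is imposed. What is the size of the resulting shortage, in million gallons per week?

Rearranging demand gives qd = 384 - 8p. In a free market, 384 - 8p = 6p - 260 gives the equilibrium p* = 46, q* = 16.
The ceiling of 44 is below the equilibrium price 46, so it binds.
At p = 44: qd = 384 - 8·44 = 32 and qs = 6·44 - 260 = 4.
Shortage = qd - qs = 32 - 4 = 28.

28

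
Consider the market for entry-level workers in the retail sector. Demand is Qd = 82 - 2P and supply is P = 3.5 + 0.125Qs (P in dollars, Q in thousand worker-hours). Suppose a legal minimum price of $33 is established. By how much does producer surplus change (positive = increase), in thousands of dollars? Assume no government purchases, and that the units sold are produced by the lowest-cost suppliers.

Rearranging supply gives Qs = 8P - 28. Equilibrium: 82 - 2P = 8P - 28, so 110 = 10P and P* = 11, Q* = 60.
The floor of 33 is above the equilibrium price 11, so it binds.
At P = 33: Qd = 82 - 2·33 = 16 and Qs = 8·33 - 28 = 236.
Producer surplus without the control is ½ · (11 - 3.5) · 60 = 225.
With the floor, 16 units are sold at 33. The supply price at Q = 16 is 5.5, so PS = ½ · [(33 - 3.5) + (33 - 5.5)] · 16 = 456.
Change in producer surplus = 456 - 225 = 231.

231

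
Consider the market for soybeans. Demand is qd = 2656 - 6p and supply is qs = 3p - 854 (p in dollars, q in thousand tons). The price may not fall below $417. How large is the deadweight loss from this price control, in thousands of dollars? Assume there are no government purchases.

Setting quantity demanded equal to quantity supplied, 2656 - 6p = 3p - 854, gives p* = 390 and q* = 316.
Since 417 > 390, the floor is binding.
At p = 417: qd = 2656 - 6·417 = 154 and qs = 3·417 - 854 = 397.
Quantity traded falls to 154. At q = 154 the demand price is (2656 - 154)/6 = 417 and the supply price is (854 + 154)/3 = 336.
Deadweight loss = ½ · (417 - 336) · (316 - 154) = ½ · 81 · 162 = 6561.

6561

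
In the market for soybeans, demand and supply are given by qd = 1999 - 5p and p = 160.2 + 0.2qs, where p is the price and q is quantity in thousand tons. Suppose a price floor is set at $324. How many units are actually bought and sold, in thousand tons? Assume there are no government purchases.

Rearranging supply gives qs = 5p - 801. Without the control the market clears where 1999 - 5p = 5p - 801, i.e. p* = 280 and q* = 599.
Because the floor (324) lies above the market-clearing price, it is binding.
At p = 324: qd = 1999 - 5·324 = 379 and qs = 5·324 - 801 = 819.
The quantity actually transacted is the short side, demand: 379.

379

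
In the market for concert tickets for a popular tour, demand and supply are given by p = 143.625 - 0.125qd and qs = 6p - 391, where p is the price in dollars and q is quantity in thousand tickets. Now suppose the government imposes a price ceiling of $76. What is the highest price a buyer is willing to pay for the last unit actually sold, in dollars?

135.5

Rearranging demand gives qd = 1149 - 8p. In a free market, 1149 - 8p = 6p - 391 gives the equilibrium p* = 110, q* = 269.
The ceiling of 76 is below the equilibrium price 110, so it binds.
At p = 76: qd = 1149 - 8·76 = 541 and qs = 6·76 - 391 = 65.
Only 65 units reach the market. On the demand curve, the marginal buyer's willingness to pay at q = 65 is (1149 - 65)/8 = 135.5.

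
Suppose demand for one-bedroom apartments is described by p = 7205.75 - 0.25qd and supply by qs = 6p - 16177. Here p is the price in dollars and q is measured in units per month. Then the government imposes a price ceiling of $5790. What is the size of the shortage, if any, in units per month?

0

Rearranging demand gives qd = 28823 - 4p. In a free market, 28823 - 4p = 6p - 16177 gives the equilibrium p* = 4500, q* = 10823.
The ceiling of 5790 is above the equilibrium price 4500, so it is not binding; the market clears at p* = 4500, q* = 10823.
Since the control does not bind, there is no shortage.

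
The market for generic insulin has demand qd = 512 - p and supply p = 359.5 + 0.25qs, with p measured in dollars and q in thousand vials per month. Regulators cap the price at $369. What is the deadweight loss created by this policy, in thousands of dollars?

Rearranging supply gives qs = 4p - 1438. Equilibrium: 512 - p = 4p - 1438, so 1950 = 5p and p* = 390, q* = 122.
Since 369 < 390, the ceiling is binding.
At p = 369: qd = 512 - 369 = 143 and qs = 4·369 - 1438 = 38.
Quantity traded falls to 38. At q = 38 the demand price is 512 - 38 = 474 and the supply price is (1438 + 38)/4 = 369.
Deadweight loss = ½ · (474 - 369) · (122 - 38) = ½ · 105 · 84 = 4410.

4410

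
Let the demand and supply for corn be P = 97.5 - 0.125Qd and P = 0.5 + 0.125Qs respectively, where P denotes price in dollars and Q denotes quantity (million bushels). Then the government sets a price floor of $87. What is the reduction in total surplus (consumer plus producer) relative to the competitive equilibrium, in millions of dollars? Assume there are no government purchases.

11552

Rearranging demand gives Qd = 780 - 8P; rearranging supply gives Qs = 8P - 4. In a free market, 780 - 8P = 8P - 4 gives the equilibrium P* = 49, Q* = 388.
The floor of 87 is above the equilibrium price 49, so it binds.
At P = 87: Qd = 780 - 8·87 = 84 and Qs = 8·87 - 4 = 692.
Quantity traded falls to 84. At Q = 84 the demand price is (780 - 84)/8 = 87 and the supply price is (4 + 84)/8 = 11.
Deadweight loss = ½ · (87 - 11) · (388 - 84) = ½ · 76 · 304 = 11552.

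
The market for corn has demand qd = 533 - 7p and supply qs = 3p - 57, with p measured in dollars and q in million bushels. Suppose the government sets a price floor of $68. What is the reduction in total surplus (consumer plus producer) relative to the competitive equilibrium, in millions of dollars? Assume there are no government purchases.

Setting quantity demanded equal to quantity supplied, 533 - 7p = 3p - 57, gives p* = 59 and q* = 120.
Since 68 > 59, the floor is binding.
At p = 68: qd = 533 - 7·68 = 57 and qs = 3·68 - 57 = 147.
Quantity traded falls to 57. At q = 57 the demand price is (533 - 57)/7 = 68 and the supply price is (57 + 57)/3 = 38.
Deadweight loss = ½ · (68 - 38) · (120 - 57) = ½ · 30 · 63 = 945.

945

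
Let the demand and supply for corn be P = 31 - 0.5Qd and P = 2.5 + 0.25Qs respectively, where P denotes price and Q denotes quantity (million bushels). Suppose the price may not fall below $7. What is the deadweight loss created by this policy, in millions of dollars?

Rearranging demand gives Qd = 62 - 2P; rearranging supply gives Qs = 4P - 10. Without the control the market clears where 62 - 2P = 4P - 10, i.e. P* = 12 and Q* = 38.
Since 7 is below P* = 12, the floor does not bind and the free-market outcome prevails.
Since the control does not bind, no trades are prevented and deadweight loss is zero.

0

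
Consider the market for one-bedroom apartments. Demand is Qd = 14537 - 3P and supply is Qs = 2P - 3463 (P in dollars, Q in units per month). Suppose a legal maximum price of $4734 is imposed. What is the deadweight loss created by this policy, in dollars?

0

Without the control the market clears where 14537 - 3P = 2P - 3463, i.e. P* = 3600 and Q* = 3737.
Since 4734 is above P* = 3600, the ceiling does not bind and the free-market outcome prevails.
Since the control does not bind, no trades are prevented and deadweight loss is zero.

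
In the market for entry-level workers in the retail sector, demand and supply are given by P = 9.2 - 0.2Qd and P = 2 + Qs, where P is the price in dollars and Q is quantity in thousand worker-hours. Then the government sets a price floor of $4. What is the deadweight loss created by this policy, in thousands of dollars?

Rearranging demand gives Qd = 46 - 5P; rearranging supply gives Qs = P - 2. Setting quantity demanded equal to quantity supplied, 46 - 5P = P - 2, gives P* = 8 and Q* = 6.
Since 4 is below P* = 8, the floor does not bind and the free-market outcome prevails.
Since the control does not bind, no trades are prevented and deadweight loss is zero.

0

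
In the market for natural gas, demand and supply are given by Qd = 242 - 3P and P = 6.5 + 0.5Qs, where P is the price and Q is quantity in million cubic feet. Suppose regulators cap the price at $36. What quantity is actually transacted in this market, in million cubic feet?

Rearranging supply gives Qs = 2P - 13. Equilibrium: 242 - 3P = 2P - 13, so 255 = 5P and P* = 51, Q* = 89.
The ceiling of 36 is below the equilibrium price 51, so it binds.
At P = 36: Qd = 242 - 3·36 = 134 and Qs = 2·36 - 13 = 59.
The quantity actually transacted is the short side, supply: 59.

59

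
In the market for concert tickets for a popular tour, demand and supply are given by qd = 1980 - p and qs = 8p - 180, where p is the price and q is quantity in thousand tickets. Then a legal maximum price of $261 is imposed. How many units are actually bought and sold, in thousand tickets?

1740

Without the control the market clears where 1980 - p = 8p - 180, i.e. p* = 240 and q* = 1740.
The ceiling of 261 is above the equilibrium price 240, so it is not binding; the market clears at p* = 240, q* = 1740.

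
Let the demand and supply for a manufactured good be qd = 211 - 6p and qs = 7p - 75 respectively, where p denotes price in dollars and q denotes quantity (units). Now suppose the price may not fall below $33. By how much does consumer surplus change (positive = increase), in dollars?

Setting quantity demanded equal to quantity supplied, 211 - 6p = 7p - 75, gives p* = 22 and q* = 79.
Because the floor (33) lies above the market-clearing price, it is binding.
At p = 33: qd = 211 - 6·33 = 13 and qs = 7·33 - 75 = 156.
Consumer surplus without the control is ½ · (211/6 - 22) · 79 = 6241/12.
With the floor, consumers buy 13 units at 33, so CS = ½ · (211/6 - 33) · 13 = 169/12.
Change in consumer surplus = 169/12 - 6241/12 = -506.

-506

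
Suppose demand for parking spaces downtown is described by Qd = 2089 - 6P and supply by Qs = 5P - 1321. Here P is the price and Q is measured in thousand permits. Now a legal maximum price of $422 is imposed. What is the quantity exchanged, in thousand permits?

229

In a free market, 2089 - 6P = 5P - 1321 gives the equilibrium P* = 310, Q* = 229.
Since 422 is above P* = 310, the ceiling does not bind and the free-market outcome prevails.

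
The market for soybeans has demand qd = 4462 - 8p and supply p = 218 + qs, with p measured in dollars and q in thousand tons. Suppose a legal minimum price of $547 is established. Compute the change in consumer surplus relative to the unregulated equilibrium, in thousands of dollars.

Rearranging supply gives qs = p - 218. Without the control the market clears where 4462 - 8p = p - 218, i.e. p* = 520 and q* = 302.
Since 547 > 520, the floor is binding.
At p = 547: qd = 4462 - 8·547 = 86 and qs = 547 - 218 = 329.
Consumer surplus without the control is ½ · (557.75 - 520) · 302 = 5700.25.
With the floor, consumers buy 86 units at 547, so CS = ½ · (557.75 - 547) · 86 = 462.25.
Change in consumer surplus = 462.25 - 5700.25 = -5238.

-5238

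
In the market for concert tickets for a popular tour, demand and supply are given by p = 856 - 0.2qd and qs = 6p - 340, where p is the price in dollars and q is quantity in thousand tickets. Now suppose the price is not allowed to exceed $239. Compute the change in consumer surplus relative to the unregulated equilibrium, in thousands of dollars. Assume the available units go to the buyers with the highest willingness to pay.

80074.4

Rearranging demand gives qd = 4280 - 5p. Setting quantity demanded equal to quantity supplied, 4280 - 5p = 6p - 340, gives p* = 420 and q* = 2180.
Because the ceiling (239) lies below the market-clearing price, it is binding.
At p = 239: qd = 4280 - 5·239 = 3085 and qs = 6·239 - 340 = 1094.
Consumer surplus without the control is ½ · (856 - 420) · 2180 = 475240.
With the ceiling, 1094 units are sold at 239 (assume they go to the highest-value buyers). The demand price at q = 1094 is 637.2, so CS = ½ · [(856 - 239) + (637.2 - 239)] · 1094 = 555314.4.
Change in consumer surplus = 555314.4 - 475240 = 80074.4.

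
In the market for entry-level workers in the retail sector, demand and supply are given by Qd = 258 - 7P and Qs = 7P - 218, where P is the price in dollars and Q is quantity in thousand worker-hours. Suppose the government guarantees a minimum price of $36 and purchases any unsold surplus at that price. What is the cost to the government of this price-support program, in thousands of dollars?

1008

Without the control the market clears where 258 - 7P = 7P - 218, i.e. P* = 34 and Q* = 20.
Since 36 > 34, the floor is binding.
At P = 36: Qd = 258 - 7·36 = 6 and Qs = 7·36 - 218 = 34.
Surplus = Qs - Qd = 28.
Government expenditure = surplus × support price = 28 × 36 = 1008.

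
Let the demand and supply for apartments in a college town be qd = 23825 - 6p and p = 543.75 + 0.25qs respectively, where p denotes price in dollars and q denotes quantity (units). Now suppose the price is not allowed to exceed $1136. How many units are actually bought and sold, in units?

Rearranging supply gives qs = 4p - 2175. Equilibrium: 23825 - 6p = 4p - 2175, so 26000 = 10p and p* = 2600, q* = 8225.
Because the ceiling (1136) lies below the market-clearing price, it is binding.
At p = 1136: qd = 23825 - 6·1136 = 17009 and qs = 4·1136 - 2175 = 2369.
The quantity actually transacted is the short side, supply: 2369.

2369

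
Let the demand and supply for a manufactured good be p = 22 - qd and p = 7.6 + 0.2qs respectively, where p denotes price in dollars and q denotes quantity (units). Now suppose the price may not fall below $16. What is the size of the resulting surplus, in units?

36

Rearranging demand gives qd = 22 - p; rearranging supply gives qs = 5p - 38. Setting quantity demanded equal to quantity supplied, 22 - p = 5p - 38, gives p* = 10 and q* = 12.
Since 16 > 10, the floor is binding.
At p = 16: qd = 22 - 16 = 6 and qs = 5·16 - 38 = 42.
Surplus = qs - qd = 42 - 6 = 36.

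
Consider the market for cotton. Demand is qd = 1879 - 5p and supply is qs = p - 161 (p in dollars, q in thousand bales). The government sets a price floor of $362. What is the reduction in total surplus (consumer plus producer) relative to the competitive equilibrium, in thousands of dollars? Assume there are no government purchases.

Equilibrium: 1879 - 5p = p - 161, so 2040 = 6p and p* = 340, q* = 179.
Since 362 > 340, the floor is binding.
At p = 362: qd = 1879 - 5·362 = 69 and qs = 362 - 161 = 201.
Quantity traded falls to 69. At q = 69 the demand price is (1879 - 69)/5 = 362 and the supply price is 161 + 69 = 230.
Deadweight loss = ½ · (362 - 230) · (179 - 69) = ½ · 132 · 110 = 7260.

7260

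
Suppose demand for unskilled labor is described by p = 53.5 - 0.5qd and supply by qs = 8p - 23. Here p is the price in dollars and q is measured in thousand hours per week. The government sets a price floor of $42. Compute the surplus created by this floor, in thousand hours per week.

290

Rearranging demand gives qd = 107 - 2p. In a free market, 107 - 2p = 8p - 23 gives the equilibrium p* = 13, q* = 81.
Because the floor (42) lies above the market-clearing price, it is binding.
At p = 42: qd = 107 - 2·42 = 23 and qs = 8·42 - 23 = 313.
Surplus = qs - qd = 313 - 23 = 290.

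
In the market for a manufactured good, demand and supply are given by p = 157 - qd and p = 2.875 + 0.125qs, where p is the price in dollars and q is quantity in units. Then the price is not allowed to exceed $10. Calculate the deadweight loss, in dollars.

Rearranging demand gives qd = 157 - p; rearranging supply gives qs = 8p - 23. Equilibrium: 157 - p = 8p - 23, so 180 = 9p and p* = 20, q* = 137.
Since 10 < 20, the ceiling is binding.
At p = 10: qd = 157 - 10 = 147 and qs = 8·10 - 23 = 57.
Quantity traded falls to 57. At q = 57 the demand price is 157 - 57 = 100 and the supply price is (23 + 57)/8 = 10.
Deadweight loss = ½ · (100 - 10) · (137 - 57) = ½ · 90 · 80 = 3600.

3600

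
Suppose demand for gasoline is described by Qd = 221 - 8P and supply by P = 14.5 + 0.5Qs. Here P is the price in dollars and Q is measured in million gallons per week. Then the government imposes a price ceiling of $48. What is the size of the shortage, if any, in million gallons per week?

Rearranging supply gives Qs = 2P - 29. Without the control the market clears where 221 - 8P = 2P - 29, i.e. P* = 25 and Q* = 21.
Since 48 is above P* = 25, the ceiling does not bind and the free-market outcome prevails.
Since the control does not bind, there is no shortage.

0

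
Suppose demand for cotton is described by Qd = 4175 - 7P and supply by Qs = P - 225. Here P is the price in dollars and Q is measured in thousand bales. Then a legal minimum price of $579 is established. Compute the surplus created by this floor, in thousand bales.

232

Setting quantity demanded equal to quantity supplied, 4175 - 7P = P - 225, gives P* = 550 and Q* = 325.
Since 579 > 550, the floor is binding.
At P = 579: Qd = 4175 - 7·579 = 122 and Qs = 579 - 225 = 354.
Surplus = Qs - Qd = 354 - 122 = 232.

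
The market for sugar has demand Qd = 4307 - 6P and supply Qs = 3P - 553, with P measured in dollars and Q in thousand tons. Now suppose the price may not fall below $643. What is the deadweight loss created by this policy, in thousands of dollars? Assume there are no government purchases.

Setting quantity demanded equal to quantity supplied, 4307 - 6P = 3P - 553, gives P* = 540 and Q* = 1067.
Because the floor (643) lies above the market-clearing price, it is binding.
At P = 643: Qd = 4307 - 6·643 = 449 and Qs = 3·643 - 553 = 1376.
Quantity traded falls to 449. At Q = 449 the demand price is (4307 - 449)/6 = 643 and the supply price is (553 + 449)/3 = 334.
Deadweight loss = ½ · (643 - 334) · (1067 - 449) = ½ · 309 · 618 = 95481.

95481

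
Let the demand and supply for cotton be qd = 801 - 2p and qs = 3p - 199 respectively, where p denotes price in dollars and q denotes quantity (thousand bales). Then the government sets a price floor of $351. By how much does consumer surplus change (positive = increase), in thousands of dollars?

Without the control the market clears where 801 - 2p = 3p - 199, i.e. p* = 200 and q* = 401.
The floor of 351 is above the equilibrium price 200, so it binds.
At p = 351: qd = 801 - 2·351 = 99 and qs = 3·351 - 199 = 854.
Consumer surplus without the control is ½ · (400.5 - 200) · 401 = 40200.25.
With the floor, consumers buy 99 units at 351, so CS = ½ · (400.5 - 351) · 99 = 2450.25.
Change in consumer surplus = 2450.25 - 40200.25 = -37750.

-37750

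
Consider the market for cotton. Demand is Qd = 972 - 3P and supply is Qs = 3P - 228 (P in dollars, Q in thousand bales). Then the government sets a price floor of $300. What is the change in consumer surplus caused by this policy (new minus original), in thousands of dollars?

-22200

In a free market, 972 - 3P = 3P - 228 gives the equilibrium P* = 200, Q* = 372.
Because the floor (300) lies above the market-clearing price, it is binding.
At P = 300: Qd = 972 - 3·300 = 72 and Qs = 3·300 - 228 = 672.
Consumer surplus without the control is ½ · (324 - 200) · 372 = 23064.
With the floor, consumers buy 72 units at 300, so CS = ½ · (324 - 300) · 72 = 864.
Change in consumer surplus = 864 - 23064 = -22200.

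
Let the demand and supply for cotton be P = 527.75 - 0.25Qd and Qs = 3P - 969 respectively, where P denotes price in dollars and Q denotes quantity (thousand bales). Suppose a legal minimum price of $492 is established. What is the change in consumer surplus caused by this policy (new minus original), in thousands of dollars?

Rearranging demand gives Qd = 2111 - 4P. Equilibrium: 2111 - 4P = 3P - 969, so 3080 = 7P and P* = 440, Q* = 351.
Since 492 > 440, the floor is binding.
At P = 492: Qd = 2111 - 4·492 = 143 and Qs = 3·492 - 969 = 507.
Consumer surplus without the control is ½ · (527.75 - 440) · 351 = 15400.125.
With the floor, consumers buy 143 units at 492, so CS = ½ · (527.75 - 492) · 143 = 2556.125.
Change in consumer surplus = 2556.125 - 15400.125 = -12844.

-12844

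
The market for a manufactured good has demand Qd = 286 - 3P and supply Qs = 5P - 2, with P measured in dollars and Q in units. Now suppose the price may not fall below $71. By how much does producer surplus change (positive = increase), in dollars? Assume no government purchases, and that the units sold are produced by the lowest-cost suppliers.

Without the control the market clears where 286 - 3P = 5P - 2, i.e. P* = 36 and Q* = 178.
Because the floor (71) lies above the market-clearing price, it is binding.
At P = 71: Qd = 286 - 3·71 = 73 and Qs = 5·71 - 2 = 353.
Producer surplus without the control is ½ · (36 - 0.4) · 178 = 3168.4.
With the floor, 73 units are sold at 71. The supply price at Q = 73 is 15, so PS = ½ · [(71 - 0.4) + (71 - 15)] · 73 = 4620.9.
Change in producer surplus = 4620.9 - 3168.4 = 1452.5.

1452.5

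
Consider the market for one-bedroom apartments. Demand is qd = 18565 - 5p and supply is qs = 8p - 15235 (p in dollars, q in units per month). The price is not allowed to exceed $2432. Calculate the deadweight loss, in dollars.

In a free market, 18565 - 5p = 8p - 15235 gives the equilibrium p* = 2600, q* = 5565.
Because the ceiling (2432) lies below the market-clearing price, it is binding.
At p = 2432: qd = 18565 - 5·2432 = 6405 and qs = 8·2432 - 15235 = 4221.
Quantity traded falls to 4221. At q = 4221 the demand price is (18565 - 4221)/5 = 2868.8 and the supply price is (15235 + 4221)/8 = 2432.
Deadweight loss = ½ · (2868.8 - 2432) · (5565 - 4221) = ½ · 436.8 · 1344 = 293529.6.

293529.6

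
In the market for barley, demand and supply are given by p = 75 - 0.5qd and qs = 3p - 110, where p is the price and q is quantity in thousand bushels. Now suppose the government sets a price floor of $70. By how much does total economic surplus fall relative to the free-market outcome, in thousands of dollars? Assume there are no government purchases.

540

Rearranging demand gives qd = 150 - 2p. Without the control the market clears where 150 - 2p = 3p - 110, i.e. p* = 52 and q* = 46.
Because the floor (70) lies above the market-clearing price, it is binding.
At p = 70: qd = 150 - 2·70 = 10 and qs = 3·70 - 110 = 100.
Quantity traded falls to 10. At q = 10 the demand price is (150 - 10)/2 = 70 and the supply price is (110 + 10)/3 = 40.
Deadweight loss = ½ · (70 - 40) · (46 - 10) = ½ · 30 · 36 = 540.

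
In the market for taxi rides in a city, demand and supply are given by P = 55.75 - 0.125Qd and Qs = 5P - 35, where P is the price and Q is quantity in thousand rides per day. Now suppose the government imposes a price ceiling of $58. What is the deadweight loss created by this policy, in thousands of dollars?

0

Rearranging demand gives Qd = 446 - 8P. Equilibrium: 446 - 8P = 5P - 35, so 481 = 13P and P* = 37, Q* = 150.
The ceiling of 58 is above the equilibrium price 37, so it is not binding; the market clears at P* = 37, Q* = 150.
Since the control does not bind, no trades are prevented and deadweight loss is zero.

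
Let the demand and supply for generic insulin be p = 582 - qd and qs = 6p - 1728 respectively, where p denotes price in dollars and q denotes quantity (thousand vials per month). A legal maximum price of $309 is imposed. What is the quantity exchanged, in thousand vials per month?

Rearranging demand gives qd = 582 - p. Setting quantity demanded equal to quantity supplied, 582 - p = 6p - 1728, gives p* = 330 and q* = 252.
The ceiling of 309 is below the equilibrium price 330, so it binds.
At p = 309: qd = 582 - 309 = 273 and qs = 6·309 - 1728 = 126.
The quantity actually transacted is the short side, supply: 126.

126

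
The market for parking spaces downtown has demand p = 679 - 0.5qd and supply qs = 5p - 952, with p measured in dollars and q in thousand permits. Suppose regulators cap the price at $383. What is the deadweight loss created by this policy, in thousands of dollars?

Rearranging demand gives qd = 1358 - 2p. Equilibrium: 1358 - 2p = 5p - 952, so 2310 = 7p and p* = 330, q* = 698.
Since 383 is above p* = 330, the ceiling does not bind and the free-market outcome prevails.
Since the control does not bind, no trades are prevented and deadweight loss is zero.

0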